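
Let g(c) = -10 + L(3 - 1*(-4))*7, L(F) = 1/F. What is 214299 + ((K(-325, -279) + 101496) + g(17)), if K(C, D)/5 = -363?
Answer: 313971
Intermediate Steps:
K(C, D) = -1815 (K(C, D) = 5*(-363) = -1815)
g(c) = -9 (g(c) = -10 + 7/(3 - 1*(-4)) = -10 + 7/(3 + 4) = -10 + 7/7 = -10 + (⅐)*7 = -10 + 1 = -9)
214299 + ((K(-325, -279) + 101496) + g(17)) = 214299 + ((-1815 + 101496) - 9) = 214299 + (99681 - 9) = 214299 + 99672 = 313971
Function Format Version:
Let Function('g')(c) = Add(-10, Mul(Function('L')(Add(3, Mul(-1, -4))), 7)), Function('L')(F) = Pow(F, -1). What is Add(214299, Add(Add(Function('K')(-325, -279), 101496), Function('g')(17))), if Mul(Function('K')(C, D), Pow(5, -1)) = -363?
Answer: 313971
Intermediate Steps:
Function('K')(C, D) = -1815 (Function('K')(C, D) = Mul(5, -363) = -1815)
Function('g')(c) = -9 (Function('g')(c) = Add(-10, Mul(Pow(Add(3, Mul(-1, -4)), -1), 7)) = Add(-10, Mul(Pow(Add(3, 4), -1), 7)) = Add(-10, Mul(Pow(7, -1), 7)) = Add(-10, Mul(Rational(1, 7), 7)) = Add(-10, 1) = -9)
Add(214299, Add(Add(Function('K')(-325, -279), 101496), Function('g')(17))) = Add(214299, Add(Add(-1815, 101496), -9)) = Add(214299, Add(99681, -9)) = Add(214299, 99672) = 313971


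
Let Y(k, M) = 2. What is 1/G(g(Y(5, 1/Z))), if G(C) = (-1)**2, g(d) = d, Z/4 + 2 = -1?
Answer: 1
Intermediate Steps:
Z = -12 (Z = -8 + 4*(-1) = -8 - 4 = -12)
G(C) = 1
1/G(g(Y(5, 1/Z))) = 1/1 = 1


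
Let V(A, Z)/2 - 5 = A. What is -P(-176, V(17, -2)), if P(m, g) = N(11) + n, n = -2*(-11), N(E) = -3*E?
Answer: 11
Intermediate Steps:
n = 22
V(A, Z) = 10 + 2*A
P(m, g) = -11 (P(m, g) = -3*11 + 22 = -33 + 22 = -11)
-P(-176, V(17, -2)) = -1*(-11) = 11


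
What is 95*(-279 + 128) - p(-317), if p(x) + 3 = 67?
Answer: -14409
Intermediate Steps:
p(x) = 64 (p(x) = -3 + 67 = 64)
95*(-279 + 128) - p(-317) = 95*(-279 + 128) - 1*64 = 95*(-151) - 64 = -14345 - 64 = -14409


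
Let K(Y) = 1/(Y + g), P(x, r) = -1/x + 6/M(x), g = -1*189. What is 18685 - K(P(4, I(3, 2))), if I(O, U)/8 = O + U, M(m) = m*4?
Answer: 28233043/1511 ≈ 18685.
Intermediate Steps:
M(m) = 4*m
I(O, U) = 8*O + 8*U (I(O, U) = 8*(O + U) = 8*O + 8*U)
g = -189
P(x, r) = 1/(2*x) (P(x, r) = -1/x + 6/((4*x)) = -1/x + 6*(1/(4*x)) = -1/x + 3/(2*x) = 1/(2*x))
K(Y) = 1/(-189 + Y) (K(Y) = 1/(Y - 189) = 1/(-189 + Y))
18685 - K(P(4, I(3, 2))) = 18685 - 1/(-189 + (½)/4) = 18685 - 1/(-189 + (½)*(¼)) = 18685 - 1/(-189 + ⅛) = 18685 - 1/(-1511/8) = 18685 - 1*(-8/1511) = 18685 + 8/1511 = 28233043/1511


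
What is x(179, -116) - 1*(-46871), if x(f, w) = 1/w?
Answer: 5437035/116 ≈ 46871.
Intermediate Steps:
x(179, -116) - 1*(-46871) = 1/(-116) - 1*(-46871) = -1/116 + 46871 = 5437035/116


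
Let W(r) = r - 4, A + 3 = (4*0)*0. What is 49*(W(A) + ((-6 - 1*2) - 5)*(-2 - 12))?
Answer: 8575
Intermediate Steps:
A = -3 (A = -3 + (4*0)*0 = -3 + 0*0 = -3 + 0 = -3)
W(r) = -4 + r
49*(W(A) + ((-6 - 1*2) - 5)*(-2 - 12)) = 49*((-4 - 3) + ((-6 - 1*2) - 5)*(-2 - 12)) = 49*(-7 + ((-6 - 2) - 5)*(-14)) = 49*(-7 + (-8 - 5)*(-14)) = 49*(-7 - 13*(-14)) = 49*(-7 + 182) = 49*175 = 8575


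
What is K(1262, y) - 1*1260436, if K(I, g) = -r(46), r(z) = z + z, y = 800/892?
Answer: -1260528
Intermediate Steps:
y = 200/223 (y = 800*(1/892) = 200/223 ≈ 0.89686)
r(z) = 2*z
K(I, g) = -92 (K(I, g) = -2*46 = -1*92 = -92)
K(1262, y) - 1*1260436 = -92 - 1*1260436 = -92 - 1260436 = -1260528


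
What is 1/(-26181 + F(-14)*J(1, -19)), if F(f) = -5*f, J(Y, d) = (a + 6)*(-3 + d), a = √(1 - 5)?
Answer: -35421/1264133641 + 3080*I/1264133641 ≈ -2.802e-5 + 2.4365e-6*I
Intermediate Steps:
a = 2*I (a = √(-4) = 2*I ≈ 2.0*I)
J(Y, d) = (-3 + d)*(6 + 2*I) (J(Y, d) = (2*I + 6)*(-3 + d) = (6 + 2*I)*(-3 + d) = (-3 + d)*(6 + 2*I))
1/(-26181 + F(-14)*J(1, -19)) = 1/(-26181 + (-5*(-14))*(-18 - 6*I + 2*(-19)*(3 + I))) = 1/(-26181 + 70*(-18 - 6*I + (-114 - 38*I))) = 1/(-26181 + 70*(-132 - 44*I)) = 1/(-26181 + (-9240 - 3080*I)) = 1/(-35421 - 3080*I) = (-35421 + 3080*I)/1264133641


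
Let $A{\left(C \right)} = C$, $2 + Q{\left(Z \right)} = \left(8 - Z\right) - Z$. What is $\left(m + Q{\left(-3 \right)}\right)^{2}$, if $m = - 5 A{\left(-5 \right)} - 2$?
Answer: $1225$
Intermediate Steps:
$Q{\left(Z \right)} = 6 - 2 Z$ ($Q{\left(Z \right)} = -2 - \left(-8 + 2 Z\right) = 6 - 2 Z$)
$m = 23$ ($m = \left(-5\right) \left(-5\right) - 2 = 25 - 2 = 23$)
$\left(m + Q{\left(-3 \right)}\right)^{2} = \left(23 + \left(6 - -6\right)\right)^{2} = \left(23 + \left(6 + 6\right)\right)^{2} = \left(23 + 12\right)^{2} = 35^{2} = 1225$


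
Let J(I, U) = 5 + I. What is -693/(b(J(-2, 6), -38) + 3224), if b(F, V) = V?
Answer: -77/354 ≈ -0.21751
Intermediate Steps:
-693/(b(J(-2, 6), -38) + 3224) = -693/(-38 + 3224) = -693/3186 = -693*1/3186 = -77/354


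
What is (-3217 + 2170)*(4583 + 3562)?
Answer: -8527815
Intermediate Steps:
(-3217 + 2170)*(4583 + 3562) = -1047*8145 = -8527815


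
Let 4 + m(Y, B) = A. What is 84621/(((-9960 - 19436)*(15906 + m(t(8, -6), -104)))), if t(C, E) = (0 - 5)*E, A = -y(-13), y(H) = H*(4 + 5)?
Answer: -84621/470894524 ≈ -0.00017970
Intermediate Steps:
y(H) = 9*H (y(H) = H*9 = 9*H)
A = 117 (A = -9*(-13) = -1*(-117) = 117)
t(C, E) = -5*E
m(Y, B) = 113 (m(Y, B) = -4 + 117 = 113)
84621/(((-9960 - 19436)*(15906 + m(t(8, -6), -104)))) = 84621/(((-9960 - 19436)*(15906 + 113))) = 84621/((-29396*16019)) = 84621/(-470894524) = 84621*(-1/470894524) = -84621/470894524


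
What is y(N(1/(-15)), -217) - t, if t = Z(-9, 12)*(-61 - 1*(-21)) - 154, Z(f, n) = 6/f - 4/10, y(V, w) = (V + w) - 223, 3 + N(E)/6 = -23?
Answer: -1454/3 ≈ -484.67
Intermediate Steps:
N(E) = -156 (N(E) = -18 + 6*(-23) = -18 - 138 = -156)
y(V, w) = -223 + V + w
Z(f, n) = -2/5 + 6/f (Z(f, n) = 6/f - 4*1/10 = 6/f - 2/5 = -2/5 + 6/f)
t = -334/3 (t = (-2/5 + 6/(-9))*(-61 - 1*(-21)) - 154 = (-2/5 + 6*(-1/9))*(-61 + 21) - 154 = (-2/5 - 2/3)*(-40) - 154 = -16/15*(-40) - 154 = 128/3 - 154 = -334/3 ≈ -111.33)
y(N(1/(-15)), -217) - t = (-223 - 156 - 217) - 1*(-334/3) = -596 + 334/3 = -1454/3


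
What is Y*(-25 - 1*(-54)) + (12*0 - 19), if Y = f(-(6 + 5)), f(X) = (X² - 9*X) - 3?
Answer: 6274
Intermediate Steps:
f(X) = -3 + X² - 9*X
Y = 217 (Y = -3 + (-(6 + 5))² - (-9)*(6 + 5) = -3 + (-1*11)² - (-9)*11 = -3 + (-11)² - 9*(-11) = -3 + 121 + 99 = 217)
Y*(-25 - 1*(-54)) + (12*0 - 19) = 217*(-25 - 1*(-54)) + (12*0 - 19) = 217*(-25 + 54) + (0 - 19) = 217*29 - 19 = 6293 - 19 = 6274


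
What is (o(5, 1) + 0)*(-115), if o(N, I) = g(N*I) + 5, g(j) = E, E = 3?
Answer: -920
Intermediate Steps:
g(j) = 3
o(N, I) = 8 (o(N, I) = 3 + 5 = 8)
(o(5, 1) + 0)*(-115) = (8 + 0)*(-115) = 8*(-115) = -920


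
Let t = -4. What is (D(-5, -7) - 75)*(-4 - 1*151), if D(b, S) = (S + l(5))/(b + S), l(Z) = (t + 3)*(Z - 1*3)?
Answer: 46035/4 ≈ 11509.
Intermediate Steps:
l(Z) = 3 - Z (l(Z) = (-4 + 3)*(Z - 1*3) = -(Z - 3) = -(-3 + Z) = 3 - Z)
D(b, S) = (-2 + S)/(S + b) (D(b, S) = (S + (3 - 1*5))/(b + S) = (S + (3 - 5))/(S + b) = (S - 2)/(S + b) = (-2 + S)/(S + b))
(D(-5, -7) - 75)*(-4 - 1*151) = ((-2 - 7)/(-7 - 5) - 75)*(-4 - 1*151) = (-9/(-12) - 75)*(-4 - 151) = (-1/12*(-9) - 75)*(-155) = (¾ - 75)*(-155) = -297/4*(-155) = 46035/4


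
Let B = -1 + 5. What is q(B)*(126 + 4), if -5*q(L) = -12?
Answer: 312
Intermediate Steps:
B = 4
q(L) = 12/5 (q(L) = -⅕*(-12) = 12/5)
q(B)*(126 + 4) = 12*(126 + 4)/5 = (12/5)*130 = 312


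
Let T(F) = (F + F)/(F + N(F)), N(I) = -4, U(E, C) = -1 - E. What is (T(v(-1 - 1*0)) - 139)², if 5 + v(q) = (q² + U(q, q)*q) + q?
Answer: 1540081/81 ≈ 19013.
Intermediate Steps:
v(q) = -5 + q + q² + q*(-1 - q) (v(q) = -5 + ((q² + (-1 - q)*q) + q) = -5 + ((q² + q*(-1 - q)) + q) = -5 + (q + q² + q*(-1 - q)) = -5 + q + q² + q*(-1 - q))
T(F) = 2*F/(-4 + F) (T(F) = (F + F)/(F - 4) = (2*F)/(-4 + F) = 2*F/(-4 + F))
(T(v(-1 - 1*0)) - 139)² = (2*(-5)/(-4 - 5) - 139)² = (2*(-5)/(-9) - 139)² = (2*(-5)*(-⅑) - 139)² = (10/9 - 139)² = (-1241/9)² = 1540081/81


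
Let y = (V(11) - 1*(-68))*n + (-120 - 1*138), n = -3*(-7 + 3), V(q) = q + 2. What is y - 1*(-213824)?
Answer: 214538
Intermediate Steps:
V(q) = 2 + q
n = 12 (n = -3*(-4) = 12)
y = 714 (y = ((2 + 11) - 1*(-68))*12 + (-120 - 1*138) = (13 + 68)*12 + (-120 - 138) = 81*12 - 258 = 972 - 258 = 714)
y - 1*(-213824) = 714 - 1*(-213824) = 714 + 213824 = 214538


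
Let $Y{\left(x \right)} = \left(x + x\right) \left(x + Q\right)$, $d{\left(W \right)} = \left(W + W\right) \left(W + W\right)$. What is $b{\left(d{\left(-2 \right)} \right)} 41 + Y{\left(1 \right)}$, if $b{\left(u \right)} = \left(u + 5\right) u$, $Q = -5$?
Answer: $13768$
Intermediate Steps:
$d{\left(W \right)} = 4 W^{2}$ ($d{\left(W \right)} = 2 W 2 W = 4 W^{2}$)
$Y{\left(x \right)} = 2 x \left(-5 + x\right)$ ($Y{\left(x \right)} = \left(x + x\right) \left(x - 5\right) = 2 x \left(-5 + x\right)$)
$b{\left(u \right)} = u \left(5 + u\right)$ ($b{\left(u \right)} = \left(5 + u\right) u = u \left(5 + u\right)$)
$b{\left(d{\left(-2 \right)} \right)} 41 + Y{\left(1 \right)} = 4 \left(-2\right)^{2} \left(5 + 4 \left(-2\right)^{2}\right) 41 + 2 \cdot 1 \left(-5 + 1\right) = 4 \cdot 4 \left(5 + 4 \cdot 4\right) 41 + 2 \cdot 1 \left(-4\right) = 16 \left(5 + 16\right) 41 - 8 = 16 \cdot 21 \cdot 41 - 8 = 336 \cdot 41 - 8 = 13776 - 8 = 13768$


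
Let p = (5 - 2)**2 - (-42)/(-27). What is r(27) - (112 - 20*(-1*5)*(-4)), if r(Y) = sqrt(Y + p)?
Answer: 288 + sqrt(310)/3 ≈ 293.87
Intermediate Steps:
p = 67/9 (p = 3**2 - (-42)*(-1)/27 = 9 - 1*14/9 = 9 - 14/9 = 67/9 ≈ 7.4444)
r(Y) = sqrt(67/9 + Y) (r(Y) = sqrt(Y + 67/9) = sqrt(67/9 + Y))
r(27) - (112 - 20*(-1*5)*(-4)) = sqrt(67 + 9*27)/3 - (112 - 20*(-1*5)*(-4)) = sqrt(67 + 243)/3 - (112 - (-100)*(-4)) = sqrt(310)/3 - (112 - 20*20) = sqrt(310)/3 - (112 - 400) = sqrt(310)/3 - 1*(-288) = sqrt(310)/3 + 288 = 288 + sqrt(310)/3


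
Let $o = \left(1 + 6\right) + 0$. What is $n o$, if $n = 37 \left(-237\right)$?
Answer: $-61383$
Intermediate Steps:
$n = -8769$
$o = 7$ ($o = 7 + 0 = 7$)
$n o = \left(-8769\right) 7 = -61383$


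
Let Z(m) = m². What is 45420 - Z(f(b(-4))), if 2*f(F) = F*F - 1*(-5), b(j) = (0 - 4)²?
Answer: 113559/4 ≈ 28390.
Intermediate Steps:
b(j) = 16 (b(j) = (-4)² = 16)
f(F) = 5/2 + F²/2 (f(F) = (F*F - 1*(-5))/2 = (F² + 5)/2 = (5 + F²)/2 = 5/2 + F²/2)
45420 - Z(f(b(-4))) = 45420 - (5/2 + (½)*16²)² = 45420 - (5/2 + (½)*256)² = 45420 - (5/2 + 128)² = 45420 - (261/2)² = 45420 - 1*68121/4 = 45420 - 68121/4 = 113559/4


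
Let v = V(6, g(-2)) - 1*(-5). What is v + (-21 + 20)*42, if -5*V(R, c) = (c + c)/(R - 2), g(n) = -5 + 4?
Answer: -369/10 ≈ -36.900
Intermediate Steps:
g(n) = -1
V(R, c) = -2*c/(5*(-2 + R)) (V(R, c) = -(c + c)/(5*(R - 2)) = -2*c/(5*(-2 + R)))
v = 51/10 (v = -2*(-1)/(-10 + 5*6) - 1*(-5) = -2*(-1)/(-10 + 30) + 5 = -2*(-1)/20 + 5 = -2*(-1)*1/20 + 5 = ⅒ + 5 = 51/10 ≈ 5.1000)
v + (-21 + 20)*42 = 51/10 + (-21 + 20)*42 = 51/10 - 1*42 = 51/10 - 42 = -369/10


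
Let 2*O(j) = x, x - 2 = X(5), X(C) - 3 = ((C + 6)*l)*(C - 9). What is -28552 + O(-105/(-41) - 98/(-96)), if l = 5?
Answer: -57319/2 ≈ -28660.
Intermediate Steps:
X(C) = 3 + (-9 + C)*(30 + 5*C) (X(C) = 3 + ((C + 6)*5)*(C - 9) = 3 + ((6 + C)*5)*(-9 + C) = 3 + (30 + 5*C)*(-9 + C) = 3 + (-9 + C)*(30 + 5*C))
x = -215 (x = 2 + (-267 - 15*5 + 5*5²) = 2 + (-267 - 75 + 5*25) = 2 + (-267 - 75 + 125) = 2 - 217 = -215)
O(j) = -215/2 (O(j) = (½)*(-215) = -215/2)
-28552 + O(-105/(-41) - 98/(-96)) = -28552 - 215/2 = -57319/2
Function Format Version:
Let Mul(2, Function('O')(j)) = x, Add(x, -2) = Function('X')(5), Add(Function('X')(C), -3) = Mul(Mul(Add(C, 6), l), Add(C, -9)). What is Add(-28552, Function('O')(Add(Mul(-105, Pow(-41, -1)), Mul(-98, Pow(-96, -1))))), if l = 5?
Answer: Rational(-57319, 2) ≈ -28660.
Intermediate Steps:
Function('X')(C) = Add(3, Mul(Add(-9, C), Add(30, Mul(5, C)))) (Function('X')(C) = Add(3, Mul(Mul(Add(C, 6), 5), Add(C, -9))) = Add(3, Mul(Mul(Add(6, C), 5), Add(-9, C))) = Add(3, Mul(Add(30, Mul(5, C)), Add(-9, C))) = Add(3, Mul(Add(-9, C), Add(30, Mul(5, C)))))
x = -215 (x = Add(2, Add(-267, Mul(-15, 5), Mul(5, Pow(5, 2)))) = Add(2, Add(-267, -75, Mul(5, 25))) = Add(2, Add(-267, -75, 125)) = Add(2, -217) = -215)
Function('O')(j) = Rational(-215, 2) (Function('O')(j) = Mul(Rational(1, 2), -215) = Rational(-215, 2))
Add(-28552, Function('O')(Add(Mul(-105, Pow(-41, -1)), Mul(-98, Pow(-96, -1))))) = Add(-28552, Rational(-215, 2)) = Rational(-57319, 2)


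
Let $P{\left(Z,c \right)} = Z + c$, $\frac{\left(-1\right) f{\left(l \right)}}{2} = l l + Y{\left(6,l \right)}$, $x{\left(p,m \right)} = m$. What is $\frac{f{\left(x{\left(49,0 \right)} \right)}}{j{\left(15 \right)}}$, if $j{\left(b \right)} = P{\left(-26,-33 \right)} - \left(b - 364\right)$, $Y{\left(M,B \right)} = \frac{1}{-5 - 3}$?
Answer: $\frac{1}{1160} \approx 0.00086207$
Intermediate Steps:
$Y{\left(M,B \right)} = - \frac{1}{8}$ ($Y{\left(M,B \right)} = \frac{1}{-8} = - \frac{1}{8}$)
$f{\left(l \right)} = \frac{1}{4} - 2 l^{2}$ ($f{\left(l \right)} = - 2 \left(l l - \frac{1}{8}\right) = - 2 \left(l^{2} - \frac{1}{8}\right) = - 2 \left(- \frac{1}{8} + l^{2}\right) = \frac{1}{4} - 2 l^{2}$)
$j{\left(b \right)} = 305 - b$ ($j{\left(b \right)} = \left(-26 - 33\right) - \left(b - 364\right) = -59 - \left(-364 + b\right) = 305 - b$)
$\frac{f{\left(x{\left(49,0 \right)} \right)}}{j{\left(15 \right)}} = \frac{\frac{1}{4} - 2 \cdot 0^{2}}{305 - 15} = \frac{\frac{1}{4} - 0}{305 - 15} = \frac{\frac{1}{4} + 0}{290} = \frac{1}{4} \cdot \frac{1}{290} = \frac{1}{1160}$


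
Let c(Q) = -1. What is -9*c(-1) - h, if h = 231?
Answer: -222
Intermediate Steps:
-9*c(-1) - h = -9*(-1) - 1*231 = 9 - 231 = -222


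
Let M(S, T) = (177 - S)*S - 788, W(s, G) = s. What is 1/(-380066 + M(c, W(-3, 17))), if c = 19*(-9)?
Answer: -1/440362 ≈ -2.2709e-6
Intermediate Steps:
c = -171
M(S, T) = -788 + S*(177 - S) (M(S, T) = S*(177 - S) - 788 = -788 + S*(177 - S))
1/(-380066 + M(c, W(-3, 17))) = 1/(-380066 + (-788 - 1*(-171)² + 177*(-171))) = 1/(-380066 + (-788 - 1*29241 - 30267)) = 1/(-380066 + (-788 - 29241 - 30267)) = 1/(-380066 - 60296) = 1/(-440362) = -1/440362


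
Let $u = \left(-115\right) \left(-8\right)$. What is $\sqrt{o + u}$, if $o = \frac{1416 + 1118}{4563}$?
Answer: $\frac{\sqrt{12601482}}{117} \approx 30.341$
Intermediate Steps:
$o = \frac{2534}{4563}$ ($o = 2534 \cdot \frac{1}{4563} = \frac{2534}{4563} \approx 0.55534$)
$u = 920$
$\sqrt{o + u} = \sqrt{\frac{2534}{4563} + 920} = \sqrt{\frac{4200494}{4563}} = \frac{\sqrt{12601482}}{117}$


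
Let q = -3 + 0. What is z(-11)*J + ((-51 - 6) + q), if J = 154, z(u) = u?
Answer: -1754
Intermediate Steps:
q = -3
z(-11)*J + ((-51 - 6) + q) = -11*154 + ((-51 - 6) - 3) = -1694 + (-57 - 3) = -1694 - 60 = -1754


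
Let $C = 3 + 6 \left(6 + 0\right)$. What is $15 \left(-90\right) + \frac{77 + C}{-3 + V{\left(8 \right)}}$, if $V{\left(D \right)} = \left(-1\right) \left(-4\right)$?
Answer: $-1234$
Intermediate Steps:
$V{\left(D \right)} = 4$
$C = 39$ ($C = 3 + 6 \cdot 6 = 3 + 36 = 39$)
$15 \left(-90\right) + \frac{77 + C}{-3 + V{\left(8 \right)}} = 15 \left(-90\right) + \frac{77 + 39}{-3 + 4} = -1350 + \frac{116}{1} = -1350 + 116 \cdot 1 = -1350 + 116 = -1234$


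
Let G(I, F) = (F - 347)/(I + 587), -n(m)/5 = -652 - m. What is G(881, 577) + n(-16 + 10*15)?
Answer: 2884735/734 ≈ 3930.2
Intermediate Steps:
n(m) = 3260 + 5*m (n(m) = -5*(-652 - m) = 3260 + 5*m)
G(I, F) = (-347 + F)/(587 + I)
G(881, 577) + n(-16 + 10*15) = (-347 + 577)/(587 + 881) + (3260 + 5*(-16 + 10*15)) = 230/1468 + (3260 + 5*(-16 + 150)) = (1/1468)*230 + (3260 + 5*134) = 115/734 + (3260 + 670) = 115/734 + 3930 = 2884735/734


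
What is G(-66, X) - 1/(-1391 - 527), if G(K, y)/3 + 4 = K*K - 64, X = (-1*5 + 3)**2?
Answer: 24673153/1918 ≈ 12864.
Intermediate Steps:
X = 4 (X = (-5 + 3)**2 = (-2)**2 = 4)
G(K, y) = -204 + 3*K**2 (G(K, y) = -12 + 3*(K*K - 64) = -12 + 3*(K**2 - 64) = -12 + 3*(-64 + K**2) = -12 + (-192 + 3*K**2) = -204 + 3*K**2)
G(-66, X) - 1/(-1391 - 527) = (-204 + 3*(-66)**2) - 1/(-1391 - 527) = (-204 + 3*4356) - 1/(-1918) = (-204 + 13068) - 1*(-1/1918) = 12864 + 1/1918 = 24673153/1918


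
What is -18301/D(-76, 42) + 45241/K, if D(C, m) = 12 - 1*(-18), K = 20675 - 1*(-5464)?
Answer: -53001401/87130 ≈ -608.30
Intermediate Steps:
K = 26139 (K = 20675 + 5464 = 26139)
D(C, m) = 30 (D(C, m) = 12 + 18 = 30)
-18301/D(-76, 42) + 45241/K = -18301/30 + 45241/26139 = -53001401/87130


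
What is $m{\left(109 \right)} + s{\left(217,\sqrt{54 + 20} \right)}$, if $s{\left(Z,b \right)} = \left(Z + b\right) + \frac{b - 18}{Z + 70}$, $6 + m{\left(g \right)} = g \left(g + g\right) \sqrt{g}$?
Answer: $\frac{60539}{287} + 23762 \sqrt{109} + \frac{288 \sqrt{74}}{287} \approx 2.483 \cdot 10^{5}$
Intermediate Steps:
$m{\left(g \right)} = -6 + 2 g^{\frac{5}{2}}$ ($m{\left(g \right)} = -6 + g \left(g + g\right) \sqrt{g} = -6 + g 2 g \sqrt{g} = -6 + 2 g^{2} \sqrt{g} = -6 + 2 g^{\frac{5}{2}}$)
$s{\left(Z,b \right)} = Z + b + \frac{-18 + b}{70 + Z}$ ($s{\left(Z,b \right)} = \left(Z + b\right) + \frac{-18 + b}{70 + Z} = Z + b + \frac{-18 + b}{70 + Z}$)
$m{\left(109 \right)} + s{\left(217,\sqrt{54 + 20} \right)} = \left(-6 + 2 \cdot 109^{\frac{5}{2}}\right) + \frac{-18 + 217^{2} + 70 \cdot 217 + 71 \sqrt{54 + 20} + 217 \sqrt{54 + 20}}{70 + 217} = \left(-6 + 2 \cdot 11881 \sqrt{109}\right) + \frac{-18 + 47089 + 15190 + 71 \sqrt{74} + 217 \sqrt{74}}{287} = \left(-6 + 23762 \sqrt{109}\right) + \frac{62261 + 288 \sqrt{74}}{287} = \left(-6 + 23762 \sqrt{109}\right) + \left(\frac{62261}{287} + \frac{288 \sqrt{74}}{287}\right) = \frac{60539}{287} + 23762 \sqrt{109} + \frac{288 \sqrt{74}}{287}$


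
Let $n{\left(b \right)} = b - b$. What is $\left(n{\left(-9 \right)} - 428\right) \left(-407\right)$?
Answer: $174196$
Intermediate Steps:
$n{\left(b \right)} = 0$
$\left(n{\left(-9 \right)} - 428\right) \left(-407\right) = \left(0 - 428\right) \left(-407\right) = \left(-428\right) \left(-407\right) = 174196$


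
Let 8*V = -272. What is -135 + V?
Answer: -169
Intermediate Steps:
V = -34 (V = (⅛)*(-272) = -34)
-135 + V = -135 - 34 = -169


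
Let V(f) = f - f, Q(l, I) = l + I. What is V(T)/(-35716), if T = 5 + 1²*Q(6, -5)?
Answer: 0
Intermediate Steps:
Q(l, I) = I + l
T = 6 (T = 5 + 1²*(-5 + 6) = 5 + 1*1 = 5 + 1 = 6)
V(f) = 0
V(T)/(-35716) = 0/(-35716) = 0*(-1/35716) = 0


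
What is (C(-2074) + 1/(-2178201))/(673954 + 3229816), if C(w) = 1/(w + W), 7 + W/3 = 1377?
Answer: 435233/3462501296275944 ≈ 1.2570e-10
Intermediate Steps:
W = 4110 (W = -21 + 3*1377 = -21 + 4131 = 4110)
C(w) = 1/(4110 + w) (C(w) = 1/(w + 4110) = 1/(4110 + w))
(C(-2074) + 1/(-2178201))/(673954 + 3229816) = (1/(4110 - 2074) + 1/(-2178201))/(673954 + 3229816) = (1/2036 - 1/2178201)/3903770 = (1/2036 - 1/2178201)*(1/3903770) = (2176165/4434817236)*(1/3903770) = 435233/3462501296275944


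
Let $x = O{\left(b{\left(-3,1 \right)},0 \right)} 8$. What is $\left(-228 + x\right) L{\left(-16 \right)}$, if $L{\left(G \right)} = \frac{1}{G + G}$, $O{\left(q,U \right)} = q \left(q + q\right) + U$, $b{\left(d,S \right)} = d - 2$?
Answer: $- \frac{43}{8} \approx -5.375$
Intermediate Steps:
$b{\left(d,S \right)} = -2 + d$
$O{\left(q,U \right)} = U + 2 q^{2}$ ($O{\left(q,U \right)} = q 2 q + U = 2 q^{2} + U = U + 2 q^{2}$)
$x = 400$ ($x = \left(0 + 2 \left(-2 - 3\right)^{2}\right) 8 = \left(0 + 2 \left(-5\right)^{2}\right) 8 = \left(0 + 2 \cdot 25\right) 8 = \left(0 + 50\right) 8 = 50 \cdot 8 = 400$)
$L{\left(G \right)} = \frac{1}{2 G}$
$\left(-228 + x\right) L{\left(-16 \right)} = \left(-228 + 400\right) \frac{1}{2 \left(-16\right)} = 172 \cdot \frac{1}{2} \left(- \frac{1}{16}\right) = 172 \left(- \frac{1}{32}\right) = - \frac{43}{8}$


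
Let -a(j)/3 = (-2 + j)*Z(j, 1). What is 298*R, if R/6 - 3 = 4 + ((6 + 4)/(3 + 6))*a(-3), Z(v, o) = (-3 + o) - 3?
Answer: -136484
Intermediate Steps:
Z(v, o) = -6 + o
a(j) = -30 + 15*j (a(j) = -3*(-2 + j)*(-6 + 1) = -3*(-2 + j)*(-5) = -3*(10 - 5*j) = -30 + 15*j)
R = -458 (R = 18 + 6*(4 + ((6 + 4)/(3 + 6))*(-30 + 15*(-3))) = 18 + 6*(4 + (10/9)*(-30 - 45)) = 18 + 6*(4 + (10*(⅑))*(-75)) = 18 + 6*(4 + (10/9)*(-75)) = 18 + 6*(4 - 250/3) = 18 + 6*(-238/3) = 18 - 476 = -458)
298*R = 298*(-458) = -136484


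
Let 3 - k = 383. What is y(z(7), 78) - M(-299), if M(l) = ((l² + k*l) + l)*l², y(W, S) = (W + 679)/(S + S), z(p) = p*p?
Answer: -54370648552/3 ≈ -1.8124e+10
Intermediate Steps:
k = -380 (k = 3 - 1*383 = 3 - 383 = -380)
z(p) = p²
y(W, S) = (679 + W)/(2*S) (y(W, S) = (679 + W)/((2*S)) = (679 + W)*(1/(2*S)) = (679 + W)/(2*S))
M(l) = l²*(l² - 379*l) (M(l) = ((l² - 380*l) + l)*l² = (l² - 379*l)*l² = l²*(l² - 379*l))
y(z(7), 78) - M(-299) = (½)*(679 + 7²)/78 - (-299)³*(-379 - 299) = (½)*(1/78)*(679 + 49) - (-26730899)*(-678) = (½)*(1/78)*728 - 1*18123549522 = 14/3 - 18123549522 = -54370648552/3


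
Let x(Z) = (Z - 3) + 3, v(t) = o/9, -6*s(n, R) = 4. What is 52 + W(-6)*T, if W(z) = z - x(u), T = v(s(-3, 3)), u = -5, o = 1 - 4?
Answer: 157/3 ≈ 52.333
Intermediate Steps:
s(n, R) = -⅔ (s(n, R) = -⅙*4 = -⅔)
o = -3
v(t) = -⅓ (v(t) = -3/9 = -3*⅑ = -⅓)
T = -⅓ ≈ -0.33333
x(Z) = Z (x(Z) = (-3 + Z) + 3 = Z)
W(z) = 5 + z (W(z) = z - 1*(-5) = z + 5 = 5 + z)
52 + W(-6)*T = 52 + (5 - 6)*(-⅓) = 52 - 1*(-⅓) = 52 + ⅓ = 157/3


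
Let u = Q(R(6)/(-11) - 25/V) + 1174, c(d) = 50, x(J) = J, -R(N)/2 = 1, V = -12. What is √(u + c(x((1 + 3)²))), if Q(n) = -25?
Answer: √1199 ≈ 34.627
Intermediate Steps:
R(N) = -2 (R(N) = -2*1 = -2)
u = 1149 (u = -25 + 1174 = 1149)
√(u + c(x((1 + 3)²))) = √(1149 + 50) = √1199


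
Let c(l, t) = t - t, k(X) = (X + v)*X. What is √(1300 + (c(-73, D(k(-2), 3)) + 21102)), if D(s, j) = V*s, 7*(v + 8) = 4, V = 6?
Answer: √22402 ≈ 149.67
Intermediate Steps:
v = -52/7 (v = -8 + (⅐)*4 = -8 + 4/7 = -52/7 ≈ -7.4286)
k(X) = X*(-52/7 + X) (k(X) = (X - 52/7)*X = (-52/7 + X)*X = X*(-52/7 + X))
D(s, j) = 6*s
c(l, t) = 0
√(1300 + (c(-73, D(k(-2), 3)) + 21102)) = √(1300 + (0 + 21102)) = √(1300 + 21102) = √22402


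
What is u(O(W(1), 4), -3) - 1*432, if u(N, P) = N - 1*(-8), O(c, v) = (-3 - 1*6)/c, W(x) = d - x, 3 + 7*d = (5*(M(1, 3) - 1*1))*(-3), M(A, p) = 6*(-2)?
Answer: -78503/185 ≈ -424.34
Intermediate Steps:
M(A, p) = -12
d = 192/7 (d = -3/7 + ((5*(-12 - 1*1))*(-3))/7 = -3/7 + ((5*(-12 - 1))*(-3))/7 = -3/7 + ((5*(-13))*(-3))/7 = -3/7 + (-65*(-3))/7 = -3/7 + (⅐)*195 = -3/7 + 195/7 = 192/7 ≈ 27.429)
W(x) = 192/7 - x
O(c, v) = -9/c (O(c, v) = (-3 - 6)/c = -9/c)
u(N, P) = 8 + N (u(N, P) = N + 8 = 8 + N)
u(O(W(1), 4), -3) - 1*432 = (8 - 9/(192/7 - 1*1)) - 1*432 = (8 - 9/(192/7 - 1)) - 432 = (8 - 9/185/7) - 432 = (8 - 9*7/185) - 432 = (8 - 63/185) - 432 = 1417/185 - 432 = -78503/185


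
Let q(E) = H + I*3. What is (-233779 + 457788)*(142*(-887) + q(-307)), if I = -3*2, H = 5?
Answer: -28217741703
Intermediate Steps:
I = -6
q(E) = -13 (q(E) = 5 - 6*3 = 5 - 18 = -13)
(-233779 + 457788)*(142*(-887) + q(-307)) = (-233779 + 457788)*(142*(-887) - 13) = 224009*(-125954 - 13) = 224009*(-125967) = -28217741703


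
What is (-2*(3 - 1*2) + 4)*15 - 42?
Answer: -12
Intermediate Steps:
(-2*(3 - 1*2) + 4)*15 - 42 = (-2*(3 - 2) + 4)*15 - 42 = (-2*1 + 4)*15 - 42 = (-2 + 4)*15 - 42 = 2*15 - 42 = 30 - 42 = -12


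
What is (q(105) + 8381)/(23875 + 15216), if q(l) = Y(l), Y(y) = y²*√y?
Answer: 8381/39091 + 11025*√105/39091 ≈ 3.1044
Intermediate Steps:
Y(y) = y^(5/2)
q(l) = l^(5/2)
(q(105) + 8381)/(23875 + 15216) = (105^(5/2) + 8381)/(23875 + 15216) = (11025*√105 + 8381)/39091 = (8381 + 11025*√105)*(1/39091) = 8381/39091 + 11025*√105/39091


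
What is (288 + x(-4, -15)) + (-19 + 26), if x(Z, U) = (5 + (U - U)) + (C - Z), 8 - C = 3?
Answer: 309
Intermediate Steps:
C = 5 (C = 8 - 1*3 = 8 - 3 = 5)
x(Z, U) = 10 - Z (x(Z, U) = (5 + (U - U)) + (5 - Z) = (5 + 0) + (5 - Z) = 5 + (5 - Z) = 10 - Z)
(288 + x(-4, -15)) + (-19 + 26) = (288 + (10 - 1*(-4))) + (-19 + 26) = (288 + (10 + 4)) + 7 = (288 + 14) + 7 = 302 + 7 = 309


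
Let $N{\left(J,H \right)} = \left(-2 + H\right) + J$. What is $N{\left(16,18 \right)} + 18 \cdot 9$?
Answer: $194$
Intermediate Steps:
$N{\left(J,H \right)} = -2 + H + J$
$N{\left(16,18 \right)} + 18 \cdot 9 = \left(-2 + 18 + 16\right) + 18 \cdot 9 = 32 + 162 = 194$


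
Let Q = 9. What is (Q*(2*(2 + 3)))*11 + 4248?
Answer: 5238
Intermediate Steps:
(Q*(2*(2 + 3)))*11 + 4248 = (9*(2*(2 + 3)))*11 + 4248 = (9*(2*5))*11 + 4248 = (9*10)*11 + 4248 = 90*11 + 4248 = 990 + 4248 = 5238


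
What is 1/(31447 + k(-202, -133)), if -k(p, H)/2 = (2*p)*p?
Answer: -1/131769 ≈ -7.5890e-6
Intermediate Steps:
k(p, H) = -4*p² (k(p, H) = -2*2*p*p = -4*p²)
1/(31447 + k(-202, -133)) = 1/(31447 - 4*(-202)²) = 1/(31447 - 4*40804) = 1/(31447 - 163216) = 1/(-131769) = -1/131769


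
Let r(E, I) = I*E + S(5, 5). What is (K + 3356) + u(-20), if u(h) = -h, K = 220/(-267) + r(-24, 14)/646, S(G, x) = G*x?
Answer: 582074075/172482 ≈ 3374.7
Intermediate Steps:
r(E, I) = 25 + E*I (r(E, I) = I*E + 5*5 = E*I + 25 = 25 + E*I)
K = -225157/172482 (K = 220/(-267) + (25 - 24*14)/646 = 220*(-1/267) + (25 - 336)*(1/646) = -220/267 - 311*1/646 = -220/267 - 311/646 = -225157/172482 ≈ -1.3054)
(K + 3356) + u(-20) = (-225157/172482 + 3356) - 1*(-20) = 578624435/172482 + 20 = 582074075/172482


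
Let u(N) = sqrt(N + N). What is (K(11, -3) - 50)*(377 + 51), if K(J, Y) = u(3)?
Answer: -21400 + 428*sqrt(6) ≈ -20352.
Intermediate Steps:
u(N) = sqrt(2)*sqrt(N) (u(N) = sqrt(2*N) = sqrt(2)*sqrt(N))
K(J, Y) = sqrt(6) (K(J, Y) = sqrt(2)*sqrt(3) = sqrt(6))
(K(11, -3) - 50)*(377 + 51) = (sqrt(6) - 50)*(377 + 51) = (-50 + sqrt(6))*428 = -21400 + 428*sqrt(6)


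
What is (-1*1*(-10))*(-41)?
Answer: -410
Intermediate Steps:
(-1*1*(-10))*(-41) = -1*(-10)*(-41) = 10*(-41) = -410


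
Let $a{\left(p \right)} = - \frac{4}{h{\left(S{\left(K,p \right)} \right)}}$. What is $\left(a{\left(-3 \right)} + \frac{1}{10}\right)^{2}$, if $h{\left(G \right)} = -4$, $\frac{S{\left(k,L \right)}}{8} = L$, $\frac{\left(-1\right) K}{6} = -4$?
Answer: $\frac{121}{100} \approx 1.21$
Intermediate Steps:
$K = 24$ ($K = \left(-6\right) \left(-4\right) = 24$)
$S{\left(k,L \right)} = 8 L$
$a{\left(p \right)} = 1$ ($a{\left(p \right)} = - \frac{4}{-4} = \left(-4\right) \left(- \frac{1}{4}\right) = 1$)
$\left(a{\left(-3 \right)} + \frac{1}{10}\right)^{2} = \left(1 + \frac{1}{10}\right)^{2} = \left(\frac{11}{10}\right)^{2} = \frac{121}{100}$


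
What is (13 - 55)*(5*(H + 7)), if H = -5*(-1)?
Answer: -2520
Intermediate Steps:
H = 5
(13 - 55)*(5*(H + 7)) = (13 - 55)*(5*(5 + 7)) = -210*12 = -42*60 = -2520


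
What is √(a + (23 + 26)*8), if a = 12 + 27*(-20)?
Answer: 2*I*√34 ≈ 11.662*I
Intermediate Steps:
a = -528 (a = 12 - 540 = -528)
√(a + (23 + 26)*8) = √(-528 + (23 + 26)*8) = √(-528 + 49*8) = √(-528 + 392) = √(-136) = 2*I*√34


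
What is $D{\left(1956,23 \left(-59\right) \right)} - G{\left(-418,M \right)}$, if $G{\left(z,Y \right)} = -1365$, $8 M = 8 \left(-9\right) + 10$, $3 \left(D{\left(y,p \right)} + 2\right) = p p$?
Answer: $\frac{1845538}{3} \approx 6.1518 \cdot 10^{5}$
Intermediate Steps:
$D{\left(y,p \right)} = -2 + \frac{p^{2}}{3}$ ($D{\left(y,p \right)} = -2 + \frac{p p}{3} = -2 + \frac{p^{2}}{3}$)
$M = - \frac{31}{4}$ ($M = \frac{8 \left(-9\right) + 10}{8} = \frac{-72 + 10}{8} = \frac{1}{8} \left(-62\right) = - \frac{31}{4} \approx -7.75$)
$D{\left(1956,23 \left(-59\right) \right)} - G{\left(-418,M \right)} = \left(-2 + \frac{\left(23 \left(-59\right)\right)^{2}}{3}\right) - -1365 = \left(-2 + \frac{\left(-1357\right)^{2}}{3}\right) + 1365 = \left(-2 + \frac{1}{3} \cdot 1841449\right) + 1365 = \left(-2 + \frac{1841449}{3}\right) + 1365 = \frac{1841443}{3} + 1365 = \frac{1845538}{3}$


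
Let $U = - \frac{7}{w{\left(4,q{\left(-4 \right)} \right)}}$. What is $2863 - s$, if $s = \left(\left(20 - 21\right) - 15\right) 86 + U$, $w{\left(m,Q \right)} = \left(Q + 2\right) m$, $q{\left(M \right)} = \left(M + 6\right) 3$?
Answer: $\frac{135655}{32} \approx 4239.2$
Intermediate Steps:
$q{\left(M \right)} = 18 + 3 M$ ($q{\left(M \right)} = \left(6 + M\right) 3 = 18 + 3 M$)
$w{\left(m,Q \right)} = m \left(2 + Q\right)$ ($w{\left(m,Q \right)} = \left(2 + Q\right) m = m \left(2 + Q\right)$)
$U = - \frac{7}{32}$ ($U = - \frac{7}{4 \left(2 + \left(18 + 3 \left(-4\right)\right)\right)} = - \frac{7}{4 \left(2 + \left(18 - 12\right)\right)} = - \frac{7}{4 \left(2 + 6\right)} = - \frac{7}{4 \cdot 8} = - \frac{7}{32} \approx -0.21875$)
$s = - \frac{44039}{32}$ ($s = \left(\left(20 - 21\right) - 15\right) 86 - \frac{7}{32} = \left(-1 - 15\right) 86 - \frac{7}{32} = \left(-16\right) 86 - \frac{7}{32} = -1376 - \frac{7}{32} = - \frac{44039}{32} \approx -1376.2$)
$2863 - s = 2863 - - \frac{44039}{32} = 2863 + \frac{44039}{32} = \frac{135655}{32}$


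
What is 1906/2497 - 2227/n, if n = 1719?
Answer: -2284405/4292343 ≈ -0.53220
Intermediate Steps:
1906/2497 - 2227/n = 1906/2497 - 2227/1719 = -2284405/4292343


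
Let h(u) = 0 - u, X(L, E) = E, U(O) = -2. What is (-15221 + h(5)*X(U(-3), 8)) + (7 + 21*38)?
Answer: -14456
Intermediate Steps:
h(u) = -u
(-15221 + h(5)*X(U(-3), 8)) + (7 + 21*38) = (-15221 - 1*5*8) + (7 + 21*38) = (-15221 - 5*8) + (7 + 798) = (-15221 - 40) + 805 = -15261 + 805 = -14456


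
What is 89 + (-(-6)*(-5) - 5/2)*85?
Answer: -5347/2 ≈ -2673.5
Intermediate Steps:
89 + (-(-6)*(-5) - 5/2)*85 = 89 + (-3*10 - 5*1/2)*85 = 89 + (-30 - 5/2)*85 = 89 - 65/2*85 = 89 - 5525/2 = -5347/2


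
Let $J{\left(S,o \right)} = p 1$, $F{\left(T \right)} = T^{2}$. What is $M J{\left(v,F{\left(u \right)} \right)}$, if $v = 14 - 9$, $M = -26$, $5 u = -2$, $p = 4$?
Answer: $-104$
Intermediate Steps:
$u = - \frac{2}{5}$ ($u = \frac{1}{5} \left(-2\right) = - \frac{2}{5} \approx -0.4$)
$v = 5$ ($v = 14 - 9 = 5$)
$J{\left(S,o \right)} = 4$ ($J{\left(S,o \right)} = 4 \cdot 1 = 4$)
$M J{\left(v,F{\left(u \right)} \right)} = \left(-26\right) 4 = -104$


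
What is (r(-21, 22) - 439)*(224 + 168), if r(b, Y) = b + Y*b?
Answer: -361424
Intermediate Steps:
(r(-21, 22) - 439)*(224 + 168) = (-21*(1 + 22) - 439)*(224 + 168) = (-21*23 - 439)*392 = (-483 - 439)*392 = -922*392 = -361424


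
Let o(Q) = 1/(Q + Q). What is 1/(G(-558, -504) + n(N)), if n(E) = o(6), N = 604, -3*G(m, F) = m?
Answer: 12/2233 ≈ 0.0053739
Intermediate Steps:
G(m, F) = -m/3
o(Q) = 1/(2*Q)
n(E) = 1/12 (n(E) = (1/2)/6 = (1/2)*(1/6) = 1/12)
1/(G(-558, -504) + n(N)) = 1/(-1/3*(-558) + 1/12) = 1/(186 + 1/12) = 1/(2233/12) = 12/2233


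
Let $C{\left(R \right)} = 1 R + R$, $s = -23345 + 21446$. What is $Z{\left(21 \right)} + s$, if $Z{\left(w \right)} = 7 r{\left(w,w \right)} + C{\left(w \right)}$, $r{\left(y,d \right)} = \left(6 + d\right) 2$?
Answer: $-1479$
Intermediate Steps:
$s = -1899$
$r{\left(y,d \right)} = 12 + 2 d$
$C{\left(R \right)} = 2 R$ ($C{\left(R \right)} = R + R = 2 R$)
$Z{\left(w \right)} = 84 + 16 w$ ($Z{\left(w \right)} = 7 \left(12 + 2 w\right) + 2 w = \left(84 + 14 w\right) + 2 w = 84 + 16 w$)
$Z{\left(21 \right)} + s = \left(84 + 16 \cdot 21\right) - 1899 = \left(84 + 336\right) - 1899 = 420 - 1899 = -1479$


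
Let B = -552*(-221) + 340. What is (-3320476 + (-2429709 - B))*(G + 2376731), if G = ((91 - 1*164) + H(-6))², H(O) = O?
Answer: -13994043580524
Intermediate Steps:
B = 122332 (B = 121992 + 340 = 122332)
G = 6241 (G = ((91 - 1*164) - 6)² = ((91 - 164) - 6)² = (-73 - 6)² = (-79)² = 6241)
(-3320476 + (-2429709 - B))*(G + 2376731) = (-3320476 + (-2429709 - 1*122332))*(6241 + 2376731) = (-3320476 + (-2429709 - 122332))*2382972 = (-3320476 - 2552041)*2382972 = -5872517*2382972 = -13994043580524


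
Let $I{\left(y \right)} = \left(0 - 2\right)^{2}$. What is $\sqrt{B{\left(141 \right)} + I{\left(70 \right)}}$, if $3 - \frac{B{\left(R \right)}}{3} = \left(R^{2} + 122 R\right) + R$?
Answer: $i \sqrt{111659} \approx 334.15 i$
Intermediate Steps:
$I{\left(y \right)} = 4$ ($I{\left(y \right)} = \left(-2\right)^{2} = 4$)
$B{\left(R \right)} = 9 - 369 R - 3 R^{2}$ ($B{\left(R \right)} = 9 - 3 \left(\left(R^{2} + 122 R\right) + R\right) = 9 - 3 \left(R^{2} + 123 R\right) = 9 - \left(3 R^{2} + 369 R\right) = 9 - 369 R - 3 R^{2}$)
$\sqrt{B{\left(141 \right)} + I{\left(70 \right)}} = \sqrt{\left(9 - 52029 - 3 \cdot 141^{2}\right) + 4} = \sqrt{\left(9 - 52029 - 59643\right) + 4} = \sqrt{-111663 + 4} = \sqrt{-111659} = i \sqrt{111659}$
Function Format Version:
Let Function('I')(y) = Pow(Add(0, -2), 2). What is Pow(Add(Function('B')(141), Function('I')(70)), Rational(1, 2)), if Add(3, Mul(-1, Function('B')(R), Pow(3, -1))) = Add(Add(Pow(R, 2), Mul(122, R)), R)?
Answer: Mul(I, Pow(111659, Rational(1, 2))) ≈ Mul(334.15, I)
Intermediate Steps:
Function('I')(y) = 4 (Function('I')(y) = Pow(-2, 2) = 4)
Function('B')(R) = Add(9, Mul(-369, R), Mul(-3, Pow(R, 2))) (Function('B')(R) = Add(9, Mul(-3, Add(Add(Pow(R, 2), Mul(122, R)), R))) = Add(9, Mul(-3, Add(Pow(R, 2), Mul(123, R)))) = Add(9, Add(Mul(-369, R), Mul(-3, Pow(R, 2)))) = Add(9, Mul(-369, R), Mul(-3, Pow(R, 2))))
Pow(Add(Function('B')(141), Function('I')(70)), Rational(1, 2)) = Pow(Add(Add(9, Mul(-369, 141), Mul(-3, Pow(141, 2))), 4), Rational(1, 2)) = Pow(Add(Add(9, -52029, Mul(-3, 19881)), 4), Rational(1, 2)) = Pow(Add(Add(9, -52029, -59643), 4), Rational(1, 2)) = Pow(Add(-111663, 4), Rational(1, 2)) = Pow(-111659, Rational(1, 2)) = Mul(I, Pow(111659, Rational(1, 2)))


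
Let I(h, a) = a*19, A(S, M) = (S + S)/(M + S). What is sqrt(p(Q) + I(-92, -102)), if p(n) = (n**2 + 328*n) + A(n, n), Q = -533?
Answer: 8*sqrt(1677) ≈ 327.61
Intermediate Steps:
A(S, M) = 2*S/(M + S) (A(S, M) = (2*S)/(M + S) = 2*S/(M + S))
p(n) = 1 + n**2 + 328*n (p(n) = (n**2 + 328*n) + 2*n/(n + n) = (n**2 + 328*n) + 2*n/((2*n)) = (n**2 + 328*n) + 2*n*(1/(2*n)) = (n**2 + 328*n) + 1 = 1 + n**2 + 328*n)
I(h, a) = 19*a
sqrt(p(Q) + I(-92, -102)) = sqrt((1 + (-533)**2 + 328*(-533)) + 19*(-102)) = sqrt((1 + 284089 - 174824) - 1938) = sqrt(109266 - 1938) = sqrt(107328) = 8*sqrt(1677)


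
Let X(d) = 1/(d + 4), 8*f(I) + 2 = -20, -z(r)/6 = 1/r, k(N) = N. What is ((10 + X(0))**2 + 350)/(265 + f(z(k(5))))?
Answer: 7281/4196 ≈ 1.7352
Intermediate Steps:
z(r) = -6/r
f(I) = -11/4 (f(I) = -1/4 + (1/8)*(-20) = -1/4 - 5/2 = -11/4)
X(d) = 1/(4 + d)
((10 + X(0))**2 + 350)/(265 + f(z(k(5)))) = ((10 + 1/(4 + 0))**2 + 350)/(265 - 11/4) = ((10 + 1/4)**2 + 350)/(1049/4) = ((10 + 1/4)**2 + 350)*(4/1049) = ((41/4)**2 + 350)*(4/1049) = (1681/16 + 350)*(4/1049) = (7281/16)*(4/1049) = 7281/4196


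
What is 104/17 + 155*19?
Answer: 50169/17 ≈ 2951.1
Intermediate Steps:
104/17 + 155*19 = 104*(1/17) + 2945 = 104/17 + 2945 = 50169/17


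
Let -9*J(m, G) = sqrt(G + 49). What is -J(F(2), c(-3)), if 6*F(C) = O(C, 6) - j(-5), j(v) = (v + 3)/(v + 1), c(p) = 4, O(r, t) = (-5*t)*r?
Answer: sqrt(53)/9 ≈ 0.80890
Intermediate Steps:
O(r, t) = -5*r*t
j(v) = (3 + v)/(1 + v)
F(C) = -1/12 - 5*C (F(C) = (-5*C*6 - (3 - 5)/(1 - 5))/6 = (-30*C - (-2)/(-4))/6 = (-30*C - (-1)*(-2)/4)/6 = (-30*C - 1*1/2)/6 = (-30*C - 1/2)/6 = (-1/2 - 30*C)/6 = -1/12 - 5*C)
J(m, G) = -sqrt(49 + G)/9 (J(m, G) = -sqrt(G + 49)/9 = -sqrt(49 + G)/9)
-J(F(2), c(-3)) = -(-1)*sqrt(49 + 4)/9 = -(-1)*sqrt(53)/9 = sqrt(53)/9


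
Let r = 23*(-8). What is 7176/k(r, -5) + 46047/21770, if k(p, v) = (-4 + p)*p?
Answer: 4752933/2046380 ≈ 2.3226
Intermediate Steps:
r = -184
k(p, v) = p*(-4 + p)
7176/k(r, -5) + 46047/21770 = 7176/((-184*(-4 - 184))) + 46047/21770 = 7176/((-184*(-188))) + 46047*(1/21770) = 7176/34592 + 46047/21770 = 7176*(1/34592) + 46047/21770 = 39/188 + 46047/21770 = 4752933/2046380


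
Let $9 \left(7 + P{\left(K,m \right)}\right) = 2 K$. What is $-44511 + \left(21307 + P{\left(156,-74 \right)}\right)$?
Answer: $- \frac{69529}{3} \approx -23176.0$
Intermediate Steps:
$P{\left(K,m \right)} = -7 + \frac{2 K}{9}$
$-44511 + \left(21307 + P{\left(156,-74 \right)}\right) = -44511 + \left(21307 + \left(-7 + \frac{2}{9} \cdot 156\right)\right) = -44511 + \left(21307 + \left(-7 + \frac{104}{3}\right)\right) = -44511 + \left(21307 + \frac{83}{3}\right) = -44511 + \frac{64004}{3} = - \frac{69529}{3}$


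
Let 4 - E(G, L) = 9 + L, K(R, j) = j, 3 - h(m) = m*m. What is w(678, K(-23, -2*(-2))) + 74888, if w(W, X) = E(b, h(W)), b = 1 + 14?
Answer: 534564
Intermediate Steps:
h(m) = 3 - m**2 (h(m) = 3 - m*m = 3 - m**2)
b = 15
E(G, L) = -5 - L (E(G, L) = 4 - (9 + L) = 4 + (-9 - L) = -5 - L)
w(W, X) = -8 + W**2 (w(W, X) = -5 - (3 - W**2) = -5 + (-3 + W**2) = -8 + W**2)
w(678, K(-23, -2*(-2))) + 74888 = (-8 + 678**2) + 74888 = (-8 + 459684) + 74888 = 459676 + 74888 = 534564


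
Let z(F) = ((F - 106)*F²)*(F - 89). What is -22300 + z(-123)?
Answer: 734460392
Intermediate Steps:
z(F) = F²*(-106 + F)*(-89 + F) (z(F) = ((-106 + F)*F²)*(-89 + F) = (F²*(-106 + F))*(-89 + F) = F²*(-106 + F)*(-89 + F))
-22300 + z(-123) = -22300 + (-123)²*(9434 + (-123)² - 195*(-123)) = -22300 + 15129*(9434 + 15129 + 23985) = -22300 + 15129*48548 = -22300 + 734482692 = 734460392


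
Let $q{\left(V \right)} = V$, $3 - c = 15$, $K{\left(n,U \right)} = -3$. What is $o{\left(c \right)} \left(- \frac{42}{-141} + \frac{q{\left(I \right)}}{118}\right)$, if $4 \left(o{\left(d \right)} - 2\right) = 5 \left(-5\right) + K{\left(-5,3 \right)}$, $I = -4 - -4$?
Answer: $- \frac{70}{47} \approx -1.4894$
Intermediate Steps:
$I = 0$ ($I = -4 + 4 = 0$)
$c = -12$ ($c = 3 - 15 = -12$)
$o{\left(d \right)} = -5$ ($o{\left(d \right)} = 2 + \frac{5 \left(-5\right) - 3}{4} = 2 + \frac{-25 - 3}{4} = 2 + \frac{1}{4} \left(-28\right) = 2 - 7 = -5$)
$o{\left(c \right)} \left(- \frac{42}{-141} + \frac{q{\left(I \right)}}{118}\right) = - 5 \left(- \frac{42}{-141} + \frac{0}{118}\right) = - 5 \left(\left(-42\right) \left(- \frac{1}{141}\right) + 0 \cdot \frac{1}{118}\right) = - 5 \left(\frac{14}{47} + 0\right) = \left(-5\right) \frac{14}{47} = - \frac{70}{47}$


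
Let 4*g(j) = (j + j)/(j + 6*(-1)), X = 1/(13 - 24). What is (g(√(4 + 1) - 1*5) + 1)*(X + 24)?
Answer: 37083/1276 - 789*√5/1276 ≈ 27.679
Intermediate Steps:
X = -1/11 (X = 1/(-11) = -1/11 ≈ -0.090909)
g(j) = j/(2*(-6 + j)) (g(j) = ((j + j)/(j + 6*(-1)))/4 = ((2*j)/(j - 6))/4 = ((2*j)/(-6 + j))/4 = (2*j/(-6 + j))/4 = j/(2*(-6 + j)))
(g(√(4 + 1) - 1*5) + 1)*(X + 24) = ((√(4 + 1) - 1*5)/(2*(-6 + (√(4 + 1) - 1*5))) + 1)*(-1/11 + 24) = ((√5 - 5)/(2*(-6 + (√5 - 5))) + 1)*(263/11) = ((-5 + √5)/(2*(-6 + (-5 + √5))) + 1)*(263/11) = ((-5 + √5)/(2*(-11 + √5)) + 1)*(263/11) = (1 + (-5 + √5)/(2*(-11 + √5)))*(263/11) = 263/11 + 263*(-5 + √5)/(22*(-11 + √5))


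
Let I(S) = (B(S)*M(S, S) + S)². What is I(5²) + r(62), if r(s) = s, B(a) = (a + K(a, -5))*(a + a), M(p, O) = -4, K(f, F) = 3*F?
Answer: 3900687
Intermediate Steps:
B(a) = 2*a*(-15 + a) (B(a) = (a + 3*(-5))*(a + a) = (a - 15)*(2*a) = (-15 + a)*(2*a) = 2*a*(-15 + a))
I(S) = (S - 8*S*(-15 + S))² (I(S) = ((2*S*(-15 + S))*(-4) + S)² = (-8*S*(-15 + S) + S)² = (S - 8*S*(-15 + S))²)
I(5²) + r(62) = (5²)²*(-121 + 8*5²)² + 62 = 25²*(-121 + 8*25)² + 62 = 625*(-121 + 200)² + 62 = 625*79² + 62 = 625*6241 + 62 = 3900625 + 62 = 3900687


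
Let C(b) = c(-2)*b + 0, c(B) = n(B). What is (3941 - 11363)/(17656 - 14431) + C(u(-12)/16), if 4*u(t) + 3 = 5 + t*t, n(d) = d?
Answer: -118059/17200 ≈ -6.8639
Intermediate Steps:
c(B) = B
u(t) = 1/2 + t**2/4 (u(t) = -3/4 + (5 + t*t)/4 = -3/4 + (5 + t**2)/4 = -3/4 + (5/4 + t**2/4) = 1/2 + t**2/4)
C(b) = -2*b (C(b) = -2*b + 0 = -2*b)
(3941 - 11363)/(17656 - 14431) + C(u(-12)/16) = (3941 - 11363)/(17656 - 14431) - 2*(1/2 + (1/4)*(-12)**2)/16 = -7422/3225 - 2*(1/2 + (1/4)*144)/16 = -7422*1/3225 - 2*(1/2 + 36)/16 = -2474/1075 - 73/16 = -118059/17200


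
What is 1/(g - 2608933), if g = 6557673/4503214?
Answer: -4503214/11748577052989 ≈ -3.8330e-7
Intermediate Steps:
g = 6557673/4503214 (g = 6557673*(1/4503214) = 6557673/4503214 ≈ 1.4562)
1/(g - 2608933) = 1/(6557673/4503214 - 2608933) = 1/(-11748577052989/4503214) = -4503214/11748577052989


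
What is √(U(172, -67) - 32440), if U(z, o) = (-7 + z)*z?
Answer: 2*I*√1015 ≈ 63.718*I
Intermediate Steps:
U(z, o) = z*(-7 + z)
√(U(172, -67) - 32440) = √(172*(-7 + 172) - 32440) = √(172*165 - 32440) = √(28380 - 32440) = √(-4060) = 2*I*√1015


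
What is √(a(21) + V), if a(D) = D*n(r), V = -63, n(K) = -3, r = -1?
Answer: 3*I*√14 ≈ 11.225*I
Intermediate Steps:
a(D) = -3*D (a(D) = D*(-3) = -3*D)
√(a(21) + V) = √(-3*21 - 63) = √(-63 - 63) = √(-126) = 3*I*√14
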